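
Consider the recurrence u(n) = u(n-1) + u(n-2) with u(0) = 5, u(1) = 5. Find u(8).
Computing the sequence terms:
5, 5, 10, 15, 25, 40, 65, 105, 170

170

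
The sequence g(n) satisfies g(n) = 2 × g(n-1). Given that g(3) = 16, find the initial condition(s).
In general g(n) = 2ⁿ · g(0). At n = 3: g(0) = g(3) / 2^3 = 16 / 8 = 2.

g(0) = 2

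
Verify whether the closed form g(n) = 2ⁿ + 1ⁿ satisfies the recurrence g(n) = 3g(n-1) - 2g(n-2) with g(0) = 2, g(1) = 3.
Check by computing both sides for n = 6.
From the recurrence with g(0) = 2, g(1) = 3:
  g(0) = 2, g(1) = 3, g(2) = 5, g(3) = 9, g(4) = 17, g(5) = 33, g(6) = 65
  so the recurrence gives g(6) = 65.
From the proposed closed form g(n) = 2ⁿ + 1ⁿ:
  g(6) = 65.
Both sides give 65 at n = 6, and the initial condition(s) match, so the closed form is consistent.

Yes, the closed form is correct.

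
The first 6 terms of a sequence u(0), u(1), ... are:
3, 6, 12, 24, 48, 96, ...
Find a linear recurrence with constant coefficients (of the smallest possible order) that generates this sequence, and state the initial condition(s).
Look for the lowest-order linear relation among consecutive terms.
Observation: each term is 2× the previous.
Check at n=2: 2·6 = 12. ✓

u(n) = 2 × u(n-1), u(0) = 3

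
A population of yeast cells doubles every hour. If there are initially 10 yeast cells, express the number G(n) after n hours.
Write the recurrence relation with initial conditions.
Each hour multiplies the count by 2, so the count after n hours depends only on the count after n-1 hours: G(n) = 2 × G(n-1). The starting count gives G(0) = 10.
Unrolling n times gives the closed form G(n) = 10 × 2ⁿ.

G(n) = 2 × G(n-1), G(0) = 10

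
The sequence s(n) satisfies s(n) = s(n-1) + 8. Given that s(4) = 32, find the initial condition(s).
s(4) = s(0) + 4·8, so s(0) = 32 - 32 = 0.

s(0) = 0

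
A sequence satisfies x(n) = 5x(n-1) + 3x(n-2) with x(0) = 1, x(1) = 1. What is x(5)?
Computing the sequence terms:
1, 1, 8, 43, 239, 1324

1324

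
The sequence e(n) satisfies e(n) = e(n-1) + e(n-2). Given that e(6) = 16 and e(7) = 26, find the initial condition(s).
Work backwards using e(k) = e(k+2) - e(k+1):
e(5) = e(7) - e(6) = 26 - 16 = 10
e(4) = e(6) - e(5) = 16 - 10 = 6
e(3) = e(5) - e(4) = 10 - 6 = 4
e(2) = e(4) - e(3) = 6 - 4 = 2
e(1) = e(3) - e(2) = 4 - 2 = 2
e(0) = e(2) - e(1) = 2 - 2 = 0

e(0) = 0, e(1) = 2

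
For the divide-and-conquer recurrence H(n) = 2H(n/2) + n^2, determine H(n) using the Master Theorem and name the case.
Master Theorem template: H(n) = a·H(n/b) + f(n).
Here: a=2, b=2, f(n)=n^2
Compute log_b(a) = log_2(2) = 1.
f(n) = n^2 = Ω(n^(1+ε)) with ε = 1, and the regularity condition holds (a·f(n/b) = (a/b^2)·f(n) with a/b^2 = 2^-1 < 1). Case 3: H(n) = Θ(f(n)) = Θ(n^2).

Case 3: H(n) = Θ(n^2)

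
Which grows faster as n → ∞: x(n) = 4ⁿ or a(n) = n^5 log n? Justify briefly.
Comparing growth rates:
Growth-rate hierarchy: log n ≺ any polynomial ≺ any exponential cⁿ (c>1) ≺ n! ≺ nⁿ.
exponential base 4 dominates polynomial degree 5 (with log factor) asymptotically.

x(n) grows faster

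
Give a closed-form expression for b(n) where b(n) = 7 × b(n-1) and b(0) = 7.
Recurrence: b(n) = 7 × b(n-1), initial: b(0) = 7.
Each term is 7 times the previous, so this is geometric with ratio 7. After n steps: b(n) = b(0)·7ⁿ = 7·7ⁿ.

b(n) = 7·7ⁿ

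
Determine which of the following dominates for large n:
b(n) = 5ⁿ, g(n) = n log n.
Comparing growth rates:
Growth-rate hierarchy: log n ≺ any polynomial ≺ any exponential cⁿ (c>1) ≺ n! ≺ nⁿ.
exponential base 5 dominates polynomial degree 1 (with log factor) asymptotically.

b(n) grows faster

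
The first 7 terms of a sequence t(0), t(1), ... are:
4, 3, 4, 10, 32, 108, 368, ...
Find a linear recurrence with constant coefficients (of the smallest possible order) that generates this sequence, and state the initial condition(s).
Look for the lowest-order linear relation among consecutive terms.
Observation: t(n) - 4·t(n-1) - (-2)·t(n-2) = 0 holds for the shown terms, and no order-1 relation t(n) = α·t(n-1) + β fits.
Check at n=3: 4·4 + (-2)·3 = 10. ✓

t(n) = 4t(n-1) - 2t(n-2), t(0) = 4, t(1) = 3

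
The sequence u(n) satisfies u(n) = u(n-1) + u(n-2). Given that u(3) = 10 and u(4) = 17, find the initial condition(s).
Work backwards using u(k) = u(k+2) - u(k+1):
u(2) = u(4) - u(3) = 17 - 10 = 7
u(1) = u(3) - u(2) = 10 - 7 = 3
u(0) = u(2) - u(1) = 7 - 3 = 4

u(0) = 4, u(1) = 3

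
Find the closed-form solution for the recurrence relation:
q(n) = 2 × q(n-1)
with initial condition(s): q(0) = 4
Recurrence: q(n) = 2 × q(n-1), initial: q(0) = 4.
Each term is 2 times the previous, so this is geometric with ratio 2. After n steps: q(n) = q(0)·2ⁿ = 4·2ⁿ.

q(n) = 4·2ⁿ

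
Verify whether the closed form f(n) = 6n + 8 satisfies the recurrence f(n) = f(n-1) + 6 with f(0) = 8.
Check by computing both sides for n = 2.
From the recurrence with f(0) = 8:
  f(0) = 8, f(1) = 14, f(2) = 20
  so the recurrence gives f(2) = 20.
From the proposed closed form f(n) = 6n + 8:
  f(2) = 20.
Both sides give 20 at n = 2, and the initial condition(s) match, so the closed form is consistent.

Yes, the closed form is correct.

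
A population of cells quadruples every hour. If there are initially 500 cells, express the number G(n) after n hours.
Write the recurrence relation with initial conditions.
Each hour multiplies the count by 4, so the count after n hours depends only on the count after n-1 hours: G(n) = 4 × G(n-1). The starting count gives G(0) = 500.
Unrolling n times gives the closed form G(n) = 500 × 4ⁿ.

G(n) = 4 × G(n-1), G(0) = 500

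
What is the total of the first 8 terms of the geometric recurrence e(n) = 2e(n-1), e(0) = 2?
Computing the sequence terms: 2, 4, 8, 16, 32, 64, 128, 256
Adding these values together:

510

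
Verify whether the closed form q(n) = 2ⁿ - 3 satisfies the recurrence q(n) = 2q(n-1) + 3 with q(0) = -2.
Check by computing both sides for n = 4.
From the recurrence with q(0) = -2:
  q(0) = -2, q(1) = -1, q(2) = 1, q(3) = 5, q(4) = 13
  so the recurrence gives q(4) = 13.
From the proposed closed form q(n) = 2ⁿ - 3:
  q(4) = 13.
Both sides give 13 at n = 4, and the initial condition(s) match, so the closed form is consistent.

Yes, the closed form is correct.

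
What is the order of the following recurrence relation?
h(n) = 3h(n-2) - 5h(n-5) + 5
The order is the largest lag k for which h(n-k) appears. Here the deepest term is h(n-5) (the 5 term is non-homogeneous and does not affect the order), so the order is 5.

Order 5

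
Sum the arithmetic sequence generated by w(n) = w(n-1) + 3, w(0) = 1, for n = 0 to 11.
Computing the sequence terms: 1, 4, 7, 10, 13, 16, 19, 22, 25, 28, 31, 34
Adding these values together:

210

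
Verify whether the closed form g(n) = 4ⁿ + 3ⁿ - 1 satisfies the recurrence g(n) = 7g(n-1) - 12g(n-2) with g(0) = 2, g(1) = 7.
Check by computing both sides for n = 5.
From the recurrence with g(0) = 2, g(1) = 7:
  g(0) = 2, g(1) = 7, g(2) = 25, g(3) = 91, g(4) = 337, g(5) = 1267
  so the recurrence gives g(5) = 1267.
From the proposed closed form g(n) = 4ⁿ + 3ⁿ - 1:
  g(5) = 1266.
The recurrence gives 1267 but the closed form gives 1266, so the closed form does not satisfy the recurrence.

No, the closed form is incorrect.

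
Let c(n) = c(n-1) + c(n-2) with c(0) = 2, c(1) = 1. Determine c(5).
Computing the sequence terms:
2, 1, 3, 4, 7, 11

11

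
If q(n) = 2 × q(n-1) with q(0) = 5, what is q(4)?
Computing step by step:
q(0) = 5
q(1) = 2 × 5 = 10
q(2) = 2 × 10 = 20
q(3) = 2 × 20 = 40
q(4) = 2 × 40 = 80

80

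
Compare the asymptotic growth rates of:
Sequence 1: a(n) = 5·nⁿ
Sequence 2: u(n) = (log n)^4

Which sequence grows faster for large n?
Comparing growth rates:
Growth-rate hierarchy: log n ≺ any polynomial ≺ any exponential cⁿ (c>1) ≺ n! ≺ nⁿ.
super-exponential nⁿ dominates polylogarithmic (log n)^4 asymptotically.

a(n) grows faster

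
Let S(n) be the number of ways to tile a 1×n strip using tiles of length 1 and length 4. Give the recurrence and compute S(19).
Condition on the last tile: it has length 1 (leaving a 1×(n-1) strip) or length 4 (leaving a 1×(n-4) strip), so S(n) = S(n-1) + S(n-4) (order-4 linear recurrence).
For 0 ≤ i < 4 only unit tiles fit, so S(i) = 1.
Iterating the recurrence: S(4) = 2, S(5) = 3, S(6) = 4, S(7) = 5, S(8) = 7, S(9) = 10, S(10) = 14, S(11) = 19, S(12) = 26, S(13) = 36, S(14) = 50, S(15) = 69, S(16) = 95, S(17) = 131, S(18) = 181, S(19) = 250.

S(n) = S(n-1) + S(n-4), with S(i) = 1 for 0 ≤ i < 4; S(19) = 250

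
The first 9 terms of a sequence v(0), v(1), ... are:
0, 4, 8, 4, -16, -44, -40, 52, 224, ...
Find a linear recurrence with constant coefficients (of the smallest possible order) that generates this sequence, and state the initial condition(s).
Look for the lowest-order linear relation among consecutive terms.
Observation: v(n) - 2·v(n-1) - (-3)·v(n-2) = 0 holds for the shown terms, and no order-1 relation v(n) = α·v(n-1) + β fits.
Check at n=3: 2·8 + (-3)·4 = 4. ✓

v(n) = 2v(n-1) - 3v(n-2), v(0) = 0, v(1) = 4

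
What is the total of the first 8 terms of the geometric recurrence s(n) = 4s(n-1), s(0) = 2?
Computing the sequence terms: 2, 8, 32, 128, 512, 2048, 8192, 32768
Adding these values together:

43690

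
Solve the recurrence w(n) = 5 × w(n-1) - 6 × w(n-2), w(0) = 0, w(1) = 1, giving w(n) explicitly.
Recurrence: w(n) = 5 × w(n-1) - 6 × w(n-2), initial: w(0) = 0, w(1) = 1.
Characteristic equation: r² - 5r + 6 = 0, which factors as (r - 3)(r - 2) = 0, so r = 3, 2. General solution w(n) = A·3ⁿ + B·2ⁿ. From w(0) = 0: A + B = 0. From w(1) = 1: 3A + 2B = 1. Solving gives A = 1, B = -1.

w(n) = 3ⁿ - 2ⁿ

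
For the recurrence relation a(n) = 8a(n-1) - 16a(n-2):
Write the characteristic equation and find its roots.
Substitute a(n) = rⁿ and divide through by rⁿ⁻²: r² - 8r + 16 = 0
Factor: (r - 4)² = 0, so r = 4 (double root).
General solution: a(n) = (A + Bn)·4ⁿ

Characteristic: r² - 8r + 16 = 0, Roots: r = 4 (double root)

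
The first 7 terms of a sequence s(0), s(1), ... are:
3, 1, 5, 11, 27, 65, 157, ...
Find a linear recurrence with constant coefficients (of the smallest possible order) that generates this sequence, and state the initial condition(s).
Look for the lowest-order linear relation among consecutive terms.
Observation: s(n) - 2·s(n-1) - (1)·s(n-2) = 0 holds for the shown terms, and no order-1 relation s(n) = α·s(n-1) + β fits.
Check at n=3: 2·5 + (1)·1 = 11. ✓

s(n) = 2s(n-1) + s(n-2), s(0) = 3, s(1) = 1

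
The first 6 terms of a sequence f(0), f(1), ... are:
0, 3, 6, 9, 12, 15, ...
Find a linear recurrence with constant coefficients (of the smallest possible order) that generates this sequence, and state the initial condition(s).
Look for the lowest-order linear relation among consecutive terms.
Observation: consecutive differences are constant (= 3).
Check at n=2: 1·3 + 3 = 6. ✓

f(n) = f(n-1) + 3, f(0) = 0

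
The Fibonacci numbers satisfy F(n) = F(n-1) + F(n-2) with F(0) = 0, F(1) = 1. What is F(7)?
Computing the sequence terms:
0, 1, 1, 2, 3, 5, 8, 13

13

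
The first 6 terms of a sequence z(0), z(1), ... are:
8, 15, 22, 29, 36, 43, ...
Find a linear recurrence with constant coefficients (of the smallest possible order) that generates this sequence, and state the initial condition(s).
Look for the lowest-order linear relation among consecutive terms.
Observation: consecutive differences are constant (= 7).
Check at n=2: 1·15 + 7 = 22. ✓

z(n) = z(n-1) + 7, z(0) = 8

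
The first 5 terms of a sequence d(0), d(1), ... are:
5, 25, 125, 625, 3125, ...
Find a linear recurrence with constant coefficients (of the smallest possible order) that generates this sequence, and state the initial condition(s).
Look for the lowest-order linear relation among consecutive terms.
Observation: each term is 5× the previous.
Check at n=2: 5·25 = 125. ✓

d(n) = 5 × d(n-1), d(0) = 5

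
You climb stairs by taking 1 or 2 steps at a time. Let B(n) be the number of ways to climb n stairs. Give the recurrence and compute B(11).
Condition on the size of the last step (1 to 2): before it there were n-1, …, n-2 stairs climbed, and these cases are disjoint, so B(n) = B(n-1) + B(n-2) (Fibonacci-type sequence).
Initial conditions by direct count (compositions of i into parts ≤ 2): B(1) = 1; B(2) = 2.
Iterating the recurrence: B(3) = 3, B(4) = 5, B(5) = 8, B(6) = 13, B(7) = 21, B(8) = 34, B(9) = 55, B(10) = 89, B(11) = 144.

B(n) = B(n-1) + B(n-2), B(1) = 1, B(2) = 2; B(11) = 144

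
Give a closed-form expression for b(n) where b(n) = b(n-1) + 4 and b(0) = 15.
Recurrence: b(n) = b(n-1) + 4, initial: b(0) = 15.
Each step adds 4, so b(n) = b(0) + 4n = 4n + 15.

b(n) = 4n + 15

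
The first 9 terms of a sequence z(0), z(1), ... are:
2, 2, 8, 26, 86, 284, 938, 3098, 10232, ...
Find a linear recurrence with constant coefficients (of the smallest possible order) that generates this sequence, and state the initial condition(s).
Look for the lowest-order linear relation among consecutive terms.
Observation: z(n) - 3·z(n-1) - (1)·z(n-2) = 0 holds for the shown terms, and no order-1 relation z(n) = α·z(n-1) + β fits.
Check at n=3: 3·8 + (1)·2 = 26. ✓

z(n) = 3z(n-1) + z(n-2), z(0) = 2, z(1) = 2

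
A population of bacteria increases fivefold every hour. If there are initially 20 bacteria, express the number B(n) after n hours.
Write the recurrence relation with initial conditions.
Each hour multiplies the count by 5, so the count after n hours depends only on the count after n-1 hours: B(n) = 5 × B(n-1). The starting count gives B(0) = 20.
Unrolling n times gives the closed form B(n) = 20 × 5ⁿ.

B(n) = 5 × B(n-1), B(0) = 20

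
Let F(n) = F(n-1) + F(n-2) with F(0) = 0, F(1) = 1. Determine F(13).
Computing the sequence terms:
0, 1, 1, 2, 3, 5, 8, 13, 21, 34, 55, 89, 144, 233

233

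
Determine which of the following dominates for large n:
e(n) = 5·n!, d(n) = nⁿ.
Comparing growth rates:
Growth-rate hierarchy: log n ≺ any polynomial ≺ any exponential cⁿ (c>1) ≺ n! ≺ nⁿ.
super-exponential nⁿ dominates factorial asymptotically.

d(n) grows faster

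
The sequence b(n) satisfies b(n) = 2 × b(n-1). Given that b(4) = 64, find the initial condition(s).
In general b(n) = 2ⁿ · b(0). At n = 4: b(0) = b(4) / 2^4 = 64 / 16 = 4.

b(0) = 4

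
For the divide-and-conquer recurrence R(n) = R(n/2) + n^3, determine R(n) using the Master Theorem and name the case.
Master Theorem template: R(n) = a·R(n/b) + f(n).
Here: a=1, b=2, f(n)=n^3
Compute log_b(a) = log_2(1) = 0.
f(n) = n^3 = Ω(n^(0+ε)) with ε = 3, and the regularity condition holds (a·f(n/b) = (a/b^3)·f(n) with a/b^3 = 2^-3 < 1). Case 3: R(n) = Θ(f(n)) = Θ(n^3).

Case 3: R(n) = Θ(n^3)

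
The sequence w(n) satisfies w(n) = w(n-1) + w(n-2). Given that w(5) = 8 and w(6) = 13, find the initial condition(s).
Work backwards using w(k) = w(k+2) - w(k+1):
w(4) = w(6) - w(5) = 13 - 8 = 5
w(3) = w(5) - w(4) = 8 - 5 = 3
w(2) = w(4) - w(3) = 5 - 3 = 2
w(1) = w(3) - w(2) = 3 - 2 = 1
w(0) = w(2) - w(1) = 2 - 1 = 1

w(0) = 1, w(1) = 1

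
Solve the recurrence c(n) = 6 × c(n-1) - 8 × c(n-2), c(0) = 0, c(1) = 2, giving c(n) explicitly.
Recurrence: c(n) = 6 × c(n-1) - 8 × c(n-2), initial: c(0) = 0, c(1) = 2.
Characteristic equation: r² - 6r + 8 = 0, which factors as (r - 4)(r - 2) = 0, so r = 4, 2. General solution c(n) = A·4ⁿ + B·2ⁿ. From c(0) = 0: A + B = 0. From c(1) = 2: 4A + 2B = 2. Solving gives A = 1, B = -1.

c(n) = 4ⁿ - 2ⁿ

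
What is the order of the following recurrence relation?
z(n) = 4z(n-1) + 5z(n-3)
The order is the largest lag k for which z(n-k) appears. Here the deepest term is z(n-3), so the order is 3.

Order 3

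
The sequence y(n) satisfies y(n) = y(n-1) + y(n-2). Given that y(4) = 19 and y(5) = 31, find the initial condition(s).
Work backwards using y(k) = y(k+2) - y(k+1):
y(3) = y(5) - y(4) = 31 - 19 = 12
y(2) = y(4) - y(3) = 19 - 12 = 7
y(1) = y(3) - y(2) = 12 - 7 = 5
y(0) = y(2) - y(1) = 7 - 5 = 2

y(0) = 2, y(1) = 5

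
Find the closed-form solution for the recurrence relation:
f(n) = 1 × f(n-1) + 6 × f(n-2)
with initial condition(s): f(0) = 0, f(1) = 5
Recurrence: f(n) = 1 × f(n-1) + 6 × f(n-2), initial: f(0) = 0, f(1) = 5.
Characteristic equation: r² - 1r - 6 = 0, which factors as (r - 3)(r + 2) = 0, so r = 3, -2. General solution f(n) = A·3ⁿ + B·(-2)ⁿ. From f(0) = 0: A + B = 0. From f(1) = 5: 3A - 2B = 5. Solving gives A = 1, B = -1.

f(n) = 3ⁿ - (-2)ⁿ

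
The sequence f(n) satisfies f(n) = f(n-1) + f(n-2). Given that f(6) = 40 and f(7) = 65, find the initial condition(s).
Work backwards using f(k) = f(k+2) - f(k+1):
f(5) = f(7) - f(6) = 65 - 40 = 25
f(4) = f(6) - f(5) = 40 - 25 = 15
f(3) = f(5) - f(4) = 25 - 15 = 10
f(2) = f(4) - f(3) = 15 - 10 = 5
f(1) = f(3) - f(2) = 10 - 5 = 5
f(0) = f(2) - f(1) = 5 - 5 = 0

f(0) = 0, f(1) = 5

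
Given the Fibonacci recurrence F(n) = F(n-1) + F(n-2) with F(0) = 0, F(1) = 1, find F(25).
Computing the sequence terms:
0, 1, 1, 2, 3, 5, 8, 13, 21, 34, 55, 89, 144, 233, 377, 610, 987, 1597, 2584, 4181, 6765, 10946, 17711, 28657, 46368, 75025

75025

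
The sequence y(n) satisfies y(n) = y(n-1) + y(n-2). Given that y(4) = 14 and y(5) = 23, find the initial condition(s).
Work backwards using y(k) = y(k+2) - y(k+1):
y(3) = y(5) - y(4) = 23 - 14 = 9
y(2) = y(4) - y(3) = 14 - 9 = 5
y(1) = y(3) - y(2) = 9 - 5 = 4
y(0) = y(2) - y(1) = 5 - 4 = 1

y(0) = 1, y(1) = 4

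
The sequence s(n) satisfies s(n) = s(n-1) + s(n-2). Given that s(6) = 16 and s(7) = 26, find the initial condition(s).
Work backwards using s(k) = s(k+2) - s(k+1):
s(5) = s(7) - s(6) = 26 - 16 = 10
s(4) = s(6) - s(5) = 16 - 10 = 6
s(3) = s(5) - s(4) = 10 - 6 = 4
s(2) = s(4) - s(3) = 6 - 4 = 2
s(1) = s(3) - s(2) = 4 - 2 = 2
s(0) = s(2) - s(1) = 2 - 2 = 0

s(0) = 0, s(1) = 2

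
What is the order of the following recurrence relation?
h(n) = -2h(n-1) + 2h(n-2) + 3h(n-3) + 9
The order is the largest lag k for which h(n-k) appears. Here the deepest term is h(n-3) (the 9 term is non-homogeneous and does not affect the order), so the order is 3.

Order 3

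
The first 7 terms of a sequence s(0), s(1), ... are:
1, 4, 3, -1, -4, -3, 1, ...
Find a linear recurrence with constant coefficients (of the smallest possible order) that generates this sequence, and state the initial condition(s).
Look for the lowest-order linear relation among consecutive terms.
Observation: s(n) - 1·s(n-1) - (-1)·s(n-2) = 0 holds for the shown terms, and no order-1 relation s(n) = α·s(n-1) + β fits.
Check at n=3: 1·3 + (-1)·4 = -1. ✓

s(n) = s(n-1) - s(n-2), s(0) = 1, s(1) = 4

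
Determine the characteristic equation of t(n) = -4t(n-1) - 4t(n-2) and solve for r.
Substitute t(n) = rⁿ and divide through by rⁿ⁻²: r² + 4r + 4 = 0
Factor: (r + 2)² = 0, so r = -2 (double root).
General solution: t(n) = (A + Bn)·(-2)ⁿ

Characteristic: r² + 4r + 4 = 0, Roots: r = -2 (double root)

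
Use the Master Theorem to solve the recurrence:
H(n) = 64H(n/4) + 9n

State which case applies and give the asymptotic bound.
Master Theorem template: H(n) = a·H(n/b) + f(n).
Here: a=64, b=4, f(n)=9n
Compute log_b(a) = log_4(64) = 3.
f(n) = 9n = O(n^(3-ε)) with ε = 2. Case 1: H(n) = Θ(n^log_b(a)) = Θ(n^3).

Case 1: H(n) = Θ(n^3)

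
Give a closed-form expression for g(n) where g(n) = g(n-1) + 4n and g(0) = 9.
Recurrence: g(n) = g(n-1) + 4n, initial: g(0) = 9.
Telescoping: g(n) = g(0) + 4·Σᵢ₌₁ⁿ i = 9 + 4·n(n+1)/2.

g(n) = 4·n(n+1)/2 + 9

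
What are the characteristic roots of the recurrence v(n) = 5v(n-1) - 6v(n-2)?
Substitute v(n) = rⁿ and divide through by rⁿ⁻²: r² - 5r + 6 = 0
Factor: (r - 2)(r - 3) = 0, so r = 2, 3.
General solution: v(n) = A·2ⁿ + B·3ⁿ

Characteristic: r² - 5r + 6 = 0, Roots: r = 2, 3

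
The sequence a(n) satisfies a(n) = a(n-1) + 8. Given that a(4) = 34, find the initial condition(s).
a(4) = a(0) + 4·8, so a(0) = 34 - 32 = 2.

a(0) = 2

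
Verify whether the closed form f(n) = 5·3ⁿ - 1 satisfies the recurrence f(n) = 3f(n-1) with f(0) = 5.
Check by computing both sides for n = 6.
From the recurrence with f(0) = 5:
  f(0) = 5, f(1) = 15, f(2) = 45, f(3) = 135, f(4) = 405, f(5) = 1215, f(6) = 3645
  so the recurrence gives f(6) = 3645.
From the proposed closed form f(n) = 5·3ⁿ - 1:
  f(6) = 3644.
The recurrence gives 3645 but the closed form gives 3644, so the closed form does not satisfy the recurrence.

No, the closed form is incorrect.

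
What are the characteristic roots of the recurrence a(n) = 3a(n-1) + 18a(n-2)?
Substitute a(n) = rⁿ and divide through by rⁿ⁻²: r² - 3r - 18 = 0
Factor: (r - 6)(r + 3) = 0, so r = 6, -3.
General solution: a(n) = A·6ⁿ + B·(-3)ⁿ

Characteristic: r² - 3r - 18 = 0, Roots: r = 6, -3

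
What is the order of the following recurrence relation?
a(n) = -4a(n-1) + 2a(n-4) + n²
The order is the largest lag k for which a(n-k) appears. Here the deepest term is a(n-4) (the n² term is non-homogeneous and does not affect the order), so the order is 4.

Order 4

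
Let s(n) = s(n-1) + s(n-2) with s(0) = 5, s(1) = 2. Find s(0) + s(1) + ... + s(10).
Computing the sequence terms: 5, 2, 7, 9, 16, 25, 41, 66, 107, 173, 280
Adding these values together:

731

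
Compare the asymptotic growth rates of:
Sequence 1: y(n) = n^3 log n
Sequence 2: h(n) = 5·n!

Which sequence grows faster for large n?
Comparing growth rates:
Growth-rate hierarchy: log n ≺ any polynomial ≺ any exponential cⁿ (c>1) ≺ n! ≺ nⁿ.
factorial dominates polynomial degree 3 (with log factor) asymptotically.

h(n) grows faster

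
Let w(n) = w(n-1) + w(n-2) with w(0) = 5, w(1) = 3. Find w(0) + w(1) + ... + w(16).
Computing the sequence terms: 5, 3, 8, 11, 19, 30, 49, 79, 128, 207, 335, 542, 877, 1419, 2296, 3715, 6011
Adding these values together:

15734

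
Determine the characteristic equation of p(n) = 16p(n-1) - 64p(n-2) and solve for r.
Substitute p(n) = rⁿ and divide through by rⁿ⁻²: r² - 16r + 64 = 0
Factor: (r - 8)² = 0, so r = 8 (double root).
General solution: p(n) = (A + Bn)·8ⁿ

Characteristic: r² - 16r + 64 = 0, Roots: r = 8 (double root)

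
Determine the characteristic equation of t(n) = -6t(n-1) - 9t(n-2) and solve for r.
Substitute t(n) = rⁿ and divide through by rⁿ⁻²: r² + 6r + 9 = 0
Factor: (r + 3)² = 0, so r = -3 (double root).
General solution: t(n) = (A + Bn)·(-3)ⁿ

Characteristic: r² + 6r + 9 = 0, Roots: r = -3 (double root)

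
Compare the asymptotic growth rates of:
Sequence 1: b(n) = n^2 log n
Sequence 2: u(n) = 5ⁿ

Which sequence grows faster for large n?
Comparing growth rates:
Growth-rate hierarchy: log n ≺ any polynomial ≺ any exponential cⁿ (c>1) ≺ n! ≺ nⁿ.
exponential base 5 dominates polynomial degree 2 (with log factor) asymptotically.

u(n) grows faster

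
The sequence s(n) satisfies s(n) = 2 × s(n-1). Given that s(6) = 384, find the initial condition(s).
In general s(n) = 2ⁿ · s(0). At n = 6: s(0) = s(6) / 2^6 = 384 / 64 = 6.

s(0) = 6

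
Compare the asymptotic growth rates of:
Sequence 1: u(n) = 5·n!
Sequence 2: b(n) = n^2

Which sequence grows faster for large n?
Comparing growth rates:
Growth-rate hierarchy: log n ≺ any polynomial ≺ any exponential cⁿ (c>1) ≺ n! ≺ nⁿ.
factorial dominates polynomial degree 2 asymptotically.

u(n) grows faster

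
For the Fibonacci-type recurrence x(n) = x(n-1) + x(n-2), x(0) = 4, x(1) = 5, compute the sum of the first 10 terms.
Computing the sequence terms: 4, 5, 9, 14, 23, 37, 60, 97, 157, 254
Adding these values together:

660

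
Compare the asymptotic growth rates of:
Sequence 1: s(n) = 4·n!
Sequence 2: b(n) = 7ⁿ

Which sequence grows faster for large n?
Comparing growth rates:
Growth-rate hierarchy: log n ≺ any polynomial ≺ any exponential cⁿ (c>1) ≺ n! ≺ nⁿ.
factorial dominates exponential base 7 asymptotically.

s(n) grows faster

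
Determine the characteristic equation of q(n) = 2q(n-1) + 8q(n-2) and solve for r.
Substitute q(n) = rⁿ and divide through by rⁿ⁻²: r² - 2r - 8 = 0
Factor: (r + 2)(r - 4) = 0, so r = -2, 4.
General solution: q(n) = A·(-2)ⁿ + B·4ⁿ

Characteristic: r² - 2r - 8 = 0, Roots: r = -2, 4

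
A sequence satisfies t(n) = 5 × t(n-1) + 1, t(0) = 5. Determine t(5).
Computing step by step:
t(0) = 5
t(1) = 5 × 5 + 1 = 26
t(2) = 5 × 26 + 1 = 131
t(3) = 5 × 131 + 1 = 656
t(4) = 5 × 656 + 1 = 3281
t(5) = 5 × 3281 + 1 = 16406

16406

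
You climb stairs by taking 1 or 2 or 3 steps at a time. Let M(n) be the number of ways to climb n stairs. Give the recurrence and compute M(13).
Condition on the size of the last step (1 to 3): before it there were n-1, …, n-3 stairs climbed, and these cases are disjoint, so M(n) = M(n-1) + M(n-2) + M(n-3) (order-3 linear recurrence).
Initial conditions by direct count (compositions of i into parts ≤ 3): M(1) = 1; M(2) = 2; M(3) = 4.
Iterating the recurrence: M(4) = 7, M(5) = 13, M(6) = 24, M(7) = 44, M(8) = 81, M(9) = 149, M(10) = 274, M(11) = 504, M(12) = 927, M(13) = 1705.

M(n) = M(n-1) + M(n-2) + M(n-3), M(1) = 1, M(2) = 2, M(3) = 4; M(13) = 1705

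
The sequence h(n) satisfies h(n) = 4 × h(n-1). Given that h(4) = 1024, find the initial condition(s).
In general h(n) = 4ⁿ · h(0). At n = 4: h(0) = h(4) / 4^4 = 1024 / 256 = 4.

h(0) = 4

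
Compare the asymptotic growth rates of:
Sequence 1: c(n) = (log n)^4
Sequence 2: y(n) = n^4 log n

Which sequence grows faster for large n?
Comparing growth rates:
Growth-rate hierarchy: log n ≺ any polynomial ≺ any exponential cⁿ (c>1) ≺ n! ≺ nⁿ.
polynomial degree 4 (with log factor) dominates polylogarithmic (log n)^4 asymptotically.

y(n) grows faster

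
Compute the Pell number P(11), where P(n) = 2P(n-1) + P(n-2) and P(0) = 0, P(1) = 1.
Computing the sequence terms:
0, 1, 2, 5, 12, 29, 70, 169, 408, 985, 2378, 5741

5741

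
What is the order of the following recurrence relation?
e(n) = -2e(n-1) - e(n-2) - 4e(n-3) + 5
The order is the largest lag k for which e(n-k) appears. Here the deepest term is e(n-3) (the 5 term is non-homogeneous and does not affect the order), so the order is 3.

Order 3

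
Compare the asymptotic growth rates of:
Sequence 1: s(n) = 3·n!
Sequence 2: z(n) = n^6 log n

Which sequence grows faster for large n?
Comparing growth rates:
Growth-rate hierarchy: log n ≺ any polynomial ≺ any exponential cⁿ (c>1) ≺ n! ≺ nⁿ.
factorial dominates polynomial degree 6 (with log factor) asymptotically.

s(n) grows faster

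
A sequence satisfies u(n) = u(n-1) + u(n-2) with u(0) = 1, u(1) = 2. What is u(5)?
Computing the sequence terms:
1, 2, 3, 5, 8, 13

13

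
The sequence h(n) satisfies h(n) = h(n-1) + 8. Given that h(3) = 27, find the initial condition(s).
h(3) = h(0) + 3·8, so h(0) = 27 - 24 = 3.

h(0) = 3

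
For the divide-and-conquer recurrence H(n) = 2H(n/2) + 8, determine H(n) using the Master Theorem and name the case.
Master Theorem template: H(n) = a·H(n/b) + f(n).
Here: a=2, b=2, f(n)=8
Compute log_b(a) = log_2(2) = 1.
f(n) = 8 = O(n^(1-ε)) with ε = 1. Case 1: H(n) = Θ(n^log_b(a)) = Θ(n).

Case 1: H(n) = Θ(n)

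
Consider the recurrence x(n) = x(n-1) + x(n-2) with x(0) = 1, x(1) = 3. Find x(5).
Computing the sequence terms:
1, 3, 4, 7, 11, 18

18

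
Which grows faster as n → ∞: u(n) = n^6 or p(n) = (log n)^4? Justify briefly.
Comparing growth rates:
Growth-rate hierarchy: log n ≺ any polynomial ≺ any exponential cⁿ (c>1) ≺ n! ≺ nⁿ.
polynomial degree 6 dominates polylogarithmic (log n)^4 asymptotically.

u(n) grows faster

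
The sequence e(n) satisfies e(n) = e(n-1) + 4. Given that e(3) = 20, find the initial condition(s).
e(3) = e(0) + 3·4, so e(0) = 20 - 12 = 8.

e(0) = 8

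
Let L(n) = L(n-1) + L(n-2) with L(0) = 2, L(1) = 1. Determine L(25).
Computing the sequence terms:
2, 1, 3, 4, 7, 11, 18, 29, 47, 76, 123, 199, 322, 521, 843, 1364, 2207, 3571, 5778, 9349, 15127, 24476, 39603, 64079, 103682, 167761

167761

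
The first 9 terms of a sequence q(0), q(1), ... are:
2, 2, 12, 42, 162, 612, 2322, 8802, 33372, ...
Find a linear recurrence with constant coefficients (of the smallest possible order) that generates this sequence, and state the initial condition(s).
Look for the lowest-order linear relation among consecutive terms.
Observation: q(n) - 3·q(n-1) - (3)·q(n-2) = 0 holds for the shown terms, and no order-1 relation q(n) = α·q(n-1) + β fits.
Check at n=3: 3·12 + (3)·2 = 42. ✓

q(n) = 3q(n-1) + 3q(n-2), q(0) = 2, q(1) = 2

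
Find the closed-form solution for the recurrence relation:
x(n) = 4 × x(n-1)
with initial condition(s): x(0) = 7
Recurrence: x(n) = 4 × x(n-1), initial: x(0) = 7.
Each term is 4 times the previous, so this is geometric with ratio 4. After n steps: x(n) = x(0)·4ⁿ = 7·4ⁿ.

x(n) = 7·4ⁿ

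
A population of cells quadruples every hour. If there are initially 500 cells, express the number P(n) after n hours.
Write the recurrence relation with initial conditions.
Each hour multiplies the count by 4, so the count after n hours depends only on the count after n-1 hours: P(n) = 4 × P(n-1). The starting count gives P(0) = 500.
Unrolling n times gives the closed form P(n) = 500 × 4ⁿ.

P(n) = 4 × P(n-1), P(0) = 500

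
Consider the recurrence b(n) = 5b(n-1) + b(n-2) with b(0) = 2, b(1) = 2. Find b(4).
Computing the sequence terms:
2, 2, 12, 62, 322

322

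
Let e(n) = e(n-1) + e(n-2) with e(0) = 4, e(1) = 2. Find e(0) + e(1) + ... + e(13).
Computing the sequence terms: 4, 2, 6, 8, 14, 22, 36, 58, 94, 152, 246, 398, 644, 1042
Adding these values together:

2726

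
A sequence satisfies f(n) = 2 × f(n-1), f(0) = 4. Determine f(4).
Computing step by step:
f(0) = 4
f(1) = 2 × 4 = 8
f(2) = 2 × 8 = 16
f(3) = 2 × 16 = 32
f(4) = 2 × 32 = 64

64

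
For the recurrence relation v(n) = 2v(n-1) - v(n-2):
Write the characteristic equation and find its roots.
Substitute v(n) = rⁿ and divide through by rⁿ⁻²: r² - 2r + 1 = 0
Factor: (r - 1)² = 0, so r = 1 (double root).
General solution: v(n) = (A + Bn)·1ⁿ

Characteristic: r² - 2r + 1 = 0, Roots: r = 1 (double root)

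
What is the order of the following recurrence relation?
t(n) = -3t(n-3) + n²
The order is the largest lag k for which t(n-k) appears. Here the deepest term is t(n-3) (the n² term is non-homogeneous and does not affect the order), so the order is 3.

Order 3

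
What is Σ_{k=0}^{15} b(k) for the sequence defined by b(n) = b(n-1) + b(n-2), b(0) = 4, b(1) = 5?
Computing the sequence terms: 4, 5, 9, 14, 23, 37, 60, 97, 157, 254, 411, 665, 1076, 1741, 2817, 4558
Adding these values together:

11928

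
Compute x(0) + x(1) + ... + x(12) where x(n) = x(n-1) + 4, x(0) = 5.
Computing the sequence terms: 5, 9, 13, 17, 21, 25, 29, 33, 37, 41, 45, 49, 53
Adding these values together:

377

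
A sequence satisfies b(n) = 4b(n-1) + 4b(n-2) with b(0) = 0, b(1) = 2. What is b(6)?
Computing the sequence terms:
0, 2, 8, 40, 192, 928, 4480

4480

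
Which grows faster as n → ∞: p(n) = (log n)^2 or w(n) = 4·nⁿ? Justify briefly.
Comparing growth rates:
Growth-rate hierarchy: log n ≺ any polynomial ≺ any exponential cⁿ (c>1) ≺ n! ≺ nⁿ.
super-exponential nⁿ dominates polylogarithmic (log n)^2 asymptotically.

w(n) grows faster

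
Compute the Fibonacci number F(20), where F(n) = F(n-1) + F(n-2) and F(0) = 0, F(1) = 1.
Computing the sequence terms:
0, 1, 1, 2, 3, 5, 8, 13, 21, 34, 55, 89, 144, 233, 377, 610, 987, 1597, 2584, 4181, 6765

6765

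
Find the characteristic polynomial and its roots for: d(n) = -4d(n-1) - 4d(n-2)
Substitute d(n) = rⁿ and divide through by rⁿ⁻²: r² + 4r + 4 = 0
Factor: (r + 2)² = 0, so r = -2 (double root).
General solution: d(n) = (A + Bn)·(-2)ⁿ

Characteristic: r² + 4r + 4 = 0, Roots: r = -2 (double root)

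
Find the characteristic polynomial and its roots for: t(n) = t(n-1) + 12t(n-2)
Substitute t(n) = rⁿ and divide through by rⁿ⁻²: r² - r - 12 = 0
Factor: (r - 4)(r + 3) = 0, so r = 4, -3.
General solution: t(n) = A·4ⁿ + B·(-3)ⁿ

Characteristic: r² - r - 12 = 0, Roots: r = 4, -3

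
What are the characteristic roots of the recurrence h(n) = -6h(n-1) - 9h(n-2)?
Substitute h(n) = rⁿ and divide through by rⁿ⁻²: r² + 6r + 9 = 0
Factor: (r + 3)² = 0, so r = -3 (double root).
General solution: h(n) = (A + Bn)·(-3)ⁿ

Characteristic: r² + 6r + 9 = 0, Roots: r = -3 (double root)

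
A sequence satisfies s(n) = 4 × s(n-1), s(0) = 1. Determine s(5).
Computing step by step:
s(0) = 1
s(1) = 4 × 1 = 4
s(2) = 4 × 4 = 16
s(3) = 4 × 16 = 64
s(4) = 4 × 64 = 256
s(5) = 4 × 256 = 1024

1024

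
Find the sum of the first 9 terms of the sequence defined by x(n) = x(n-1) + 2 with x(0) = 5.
Computing the sequence terms: 5, 7, 9, 11, 13, 15, 17, 19, 21
Adding these values together:

117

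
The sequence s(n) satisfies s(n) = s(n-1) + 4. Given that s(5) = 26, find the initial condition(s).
s(5) = s(0) + 5·4, so s(0) = 26 - 20 = 6.

s(0) = 6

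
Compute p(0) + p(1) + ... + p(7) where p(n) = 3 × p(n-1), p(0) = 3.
Computing the sequence terms: 3, 9, 27, 81, 243, 729, 2187, 6561
Adding these values together:

9840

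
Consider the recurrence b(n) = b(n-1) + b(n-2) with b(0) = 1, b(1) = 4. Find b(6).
Computing the sequence terms:
1, 4, 5, 9, 14, 23, 37

37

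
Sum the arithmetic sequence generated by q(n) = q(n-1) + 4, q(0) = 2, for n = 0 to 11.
Computing the sequence terms: 2, 6, 10, 14, 18, 22, 26, 30, 34, 38, 42, 46
Adding these values together:

288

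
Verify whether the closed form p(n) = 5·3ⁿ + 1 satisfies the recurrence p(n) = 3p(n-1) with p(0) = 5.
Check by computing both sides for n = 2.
From the recurrence with p(0) = 5:
  p(0) = 5, p(1) = 15, p(2) = 45
  so the recurrence gives p(2) = 45.
From the proposed closed form p(n) = 5·3ⁿ + 1:
  p(2) = 46.
The recurrence gives 45 but the closed form gives 46, so the closed form does not satisfy the recurrence.

No, the closed form is incorrect.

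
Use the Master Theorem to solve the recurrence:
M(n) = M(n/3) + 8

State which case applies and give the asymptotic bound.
Master Theorem template: M(n) = a·M(n/b) + f(n).
Here: a=1, b=3, f(n)=8
Compute log_b(a) = log_3(1) = 0.
f(n) = 8 = Θ(1). Case 2: M(n) = Θ(log n).

Case 2: M(n) = Θ(log n)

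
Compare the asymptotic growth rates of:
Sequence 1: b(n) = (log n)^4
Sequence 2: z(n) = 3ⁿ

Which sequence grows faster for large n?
Comparing growth rates:
Growth-rate hierarchy: log n ≺ any polynomial ≺ any exponential cⁿ (c>1) ≺ n! ≺ nⁿ.
exponential base 3 dominates polylogarithmic (log n)^4 asymptotically.

z(n) grows faster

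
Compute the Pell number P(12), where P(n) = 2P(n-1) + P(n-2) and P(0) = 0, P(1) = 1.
Computing the sequence terms:
0, 1, 2, 5, 12, 29, 70, 169, 408, 985, 2378, 5741, 13860

13860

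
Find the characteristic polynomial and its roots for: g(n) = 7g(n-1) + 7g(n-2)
Substitute g(n) = rⁿ and divide through by rⁿ⁻²: r² - 7r - 7 = 0
Discriminant: 7² + 4·7 = 77, not a perfect square, so by the quadratic formula r = (7 ± √77)/2.
General solution: g(n) = A·r₁ⁿ + B·r₂ⁿ where r₁,r₂ = (7 ± √77)/2

Characteristic: r² - 7r - 7 = 0, Roots: r = (7 ± √77)/2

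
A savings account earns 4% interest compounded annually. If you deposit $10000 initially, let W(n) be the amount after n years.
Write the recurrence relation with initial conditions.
Each year the balance grows by 4%, i.e. is multiplied by 1 + 4/100 = 1.04, so W(n) = 1.04 × W(n-1). The initial deposit gives W(0) = 10000.
Unrolling gives the closed form W(n) = 10000 × (1.04)ⁿ.

W(n) = 1.04 × W(n-1), W(0) = 10000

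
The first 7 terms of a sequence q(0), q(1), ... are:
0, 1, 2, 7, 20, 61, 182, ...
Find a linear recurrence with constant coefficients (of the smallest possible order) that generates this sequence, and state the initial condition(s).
Look for the lowest-order linear relation among consecutive terms.
Observation: q(n) - 2·q(n-1) - (3)·q(n-2) = 0 holds for the shown terms, and no order-1 relation q(n) = α·q(n-1) + β fits.
Check at n=3: 2·2 + (3)·1 = 7. ✓

q(n) = 2q(n-1) + 3q(n-2), q(0) = 0, q(1) = 1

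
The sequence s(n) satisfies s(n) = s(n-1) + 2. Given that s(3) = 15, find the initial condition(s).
s(3) = s(0) + 3·2, so s(0) = 15 - 6 = 9.

s(0) = 9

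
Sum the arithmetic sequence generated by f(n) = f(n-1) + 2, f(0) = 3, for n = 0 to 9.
Computing the sequence terms: 3, 5, 7, 9, 11, 13, 15, 17, 19, 21
Adding these values together:

120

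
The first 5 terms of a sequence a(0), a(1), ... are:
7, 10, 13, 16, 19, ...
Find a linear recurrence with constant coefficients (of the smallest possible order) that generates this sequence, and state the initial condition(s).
Look for the lowest-order linear relation among consecutive terms.
Observation: consecutive differences are constant (= 3).
Check at n=2: 1·10 + 3 = 13. ✓

a(n) = a(n-1) + 3, a(0) = 7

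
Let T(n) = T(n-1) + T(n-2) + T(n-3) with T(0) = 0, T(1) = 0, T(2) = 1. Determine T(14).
Computing the sequence terms:
0, 0, 1, 1, 2, 4, 7, 13, 24, 44, 81, 149, 274, 504, 927

927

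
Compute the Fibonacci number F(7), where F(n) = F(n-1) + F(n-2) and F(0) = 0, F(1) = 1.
Computing the sequence terms:
0, 1, 1, 2, 3, 5, 8, 13

13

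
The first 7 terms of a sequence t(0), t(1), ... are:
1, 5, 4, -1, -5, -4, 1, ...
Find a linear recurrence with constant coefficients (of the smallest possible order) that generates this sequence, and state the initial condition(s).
Look for the lowest-order linear relation among consecutive terms.
Observation: t(n) - 1·t(n-1) - (-1)·t(n-2) = 0 holds for the shown terms, and no order-1 relation t(n) = α·t(n-1) + β fits.
Check at n=3: 1·4 + (-1)·5 = -1. ✓

t(n) = t(n-1) - t(n-2), t(0) = 1, t(1) = 5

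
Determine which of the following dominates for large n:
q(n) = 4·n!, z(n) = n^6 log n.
Comparing growth rates:
Growth-rate hierarchy: log n ≺ any polynomial ≺ any exponential cⁿ (c>1) ≺ n! ≺ nⁿ.
factorial dominates polynomial degree 6 (with log factor) asymptotically.

q(n) grows faster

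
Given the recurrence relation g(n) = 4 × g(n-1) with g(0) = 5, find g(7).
Computing step by step:
g(0) = 5
g(1) = 4 × 5 = 20
g(2) = 4 × 20 = 80
g(3) = 4 × 80 = 320
g(4) = 4 × 320 = 1280
g(5) = 4 × 1280 = 5120
g(6) = 4 × 5120 = 20480
g(7) = 4 × 20480 = 81920

81920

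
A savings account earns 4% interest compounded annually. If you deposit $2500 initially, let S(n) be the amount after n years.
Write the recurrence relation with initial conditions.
Each year the balance grows by 4%, i.e. is multiplied by 1 + 4/100 = 1.04, so S(n) = 1.04 × S(n-1). The initial deposit gives S(0) = 2500.
Unrolling gives the closed form S(n) = 2500 × (1.04)ⁿ.

S(n) = 1.04 × S(n-1), S(0) = 2500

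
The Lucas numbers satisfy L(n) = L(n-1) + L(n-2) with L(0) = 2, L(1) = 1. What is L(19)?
Computing the sequence terms:
2, 1, 3, 4, 7, 11, 18, 29, 47, 76, 123, 199, 322, 521, 843, 1364, 2207, 3571, 5778, 9349

9349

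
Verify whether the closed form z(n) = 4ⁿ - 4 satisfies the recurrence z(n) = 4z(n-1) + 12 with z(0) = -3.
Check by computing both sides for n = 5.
From the recurrence with z(0) = -3:
  z(0) = -3, z(1) = 0, z(2) = 12, z(3) = 60, z(4) = 252, z(5) = 1020
  so the recurrence gives z(5) = 1020.
From the proposed closed form z(n) = 4ⁿ - 4:
  z(5) = 1020.
Both sides give 1020 at n = 5, and the initial condition(s) match, so the closed form is consistent.

Yes, the closed form is correct.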